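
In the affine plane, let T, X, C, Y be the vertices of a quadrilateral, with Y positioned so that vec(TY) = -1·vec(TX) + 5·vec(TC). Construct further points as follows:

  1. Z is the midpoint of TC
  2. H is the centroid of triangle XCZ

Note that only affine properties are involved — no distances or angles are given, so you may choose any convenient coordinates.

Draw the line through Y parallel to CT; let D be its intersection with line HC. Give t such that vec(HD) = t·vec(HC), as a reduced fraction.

Choose coordinates T = (0, 0), X = (1, 0), C = (0, 1), Y = (-1, 5).
1. Z is the midpoint of TC ⇒ Z = (0, 1/2)
2. H is the centroid of triangle XCZ ⇒ H = (1/3, 1/2)
through Y parallel to CT: direction (0, -1); meets HC at D = (-1, 5/2)
D = H + t·(C−H) with t = 4

t = 4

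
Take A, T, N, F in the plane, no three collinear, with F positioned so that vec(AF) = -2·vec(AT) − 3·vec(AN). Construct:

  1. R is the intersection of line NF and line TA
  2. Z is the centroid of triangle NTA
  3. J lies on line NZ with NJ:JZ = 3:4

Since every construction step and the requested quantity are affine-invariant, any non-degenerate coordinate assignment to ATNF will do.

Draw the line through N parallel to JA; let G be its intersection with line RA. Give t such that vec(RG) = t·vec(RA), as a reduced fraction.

t = 3/5

Work in coordinates with A = (0, 0), T = (1, 0), N = (0, 1), F = (-2, -3).
1. R is the intersection of line NF and line TA ⇒ R = (-1/2, 0)
2. Z is the centroid of triangle NTA ⇒ Z = (1/3, 1/3)
3. J lies on line NZ with NJ:JZ = 3:4 ⇒ J = (1/7, 5/7)
through N parallel to JA: direction (-1/7, -5/7); meets RA at G = (-1/5, 0)
G = R + t·(A−R) with t = 3/5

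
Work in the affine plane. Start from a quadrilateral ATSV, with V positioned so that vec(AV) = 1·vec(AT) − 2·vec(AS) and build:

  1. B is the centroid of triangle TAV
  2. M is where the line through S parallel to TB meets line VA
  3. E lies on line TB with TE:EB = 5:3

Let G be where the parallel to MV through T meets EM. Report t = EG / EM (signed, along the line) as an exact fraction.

Set A = (0, 0), T = (1, 0), S = (0, 1), V = (1, -2); any affine frame gives the same invariant.
1. B is the centroid of triangle TAV ⇒ B = (2/3, -2/3)
2. M is where the line through S parallel to TB meets line VA ⇒ M = (-1/4, 1/2)
3. E lies on line TB with TE:EB = 5:3 ⇒ E = (19/24, -5/12)
through T parallel to MV: direction (5/4, -5/2); meets EM at G = (43/28, -15/14)
G = E + t·(M−E) with t = -5/7

t = -5/7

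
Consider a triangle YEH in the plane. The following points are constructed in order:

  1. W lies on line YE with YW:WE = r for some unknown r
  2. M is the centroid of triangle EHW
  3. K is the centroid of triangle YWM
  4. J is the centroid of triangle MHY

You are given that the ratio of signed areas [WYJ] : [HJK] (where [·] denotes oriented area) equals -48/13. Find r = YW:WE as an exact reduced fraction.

Work in coordinates with Y = (0, 0), E = (1, 0), H = (0, 1).
1. With YW:WE = r, write λ = r/(r+1) so W = Y + λ·(E−Y); W is affine-linear in λ
2. M is the centroid of triangle EHW ⇒ M is an affine combination of earlier points and hence also affine-linear in λ
3. K is the centroid of triangle YWM ⇒ K is an affine combination of earlier points and hence also affine-linear in λ
4. J is the centroid of triangle MHY ⇒ J is an affine combination of earlier points and hence also affine-linear in λ
Every point depending on W is an affine combination of W and λ-independent points, so each such coordinate is linear in λ; the λ² term in each signed area is a multiple of (E−Y)×(E−Y) = 0, so 2·[WYJ] and 2·[HJK] are each linear in λ. Evaluating at λ=0 and λ=1:
  2·[WYJ] = -4/9·λ,   2·[HJK] = 4/27·λ − 1/27
So [WYJ]:[HJK] = (-4/9·λ) / (4/27·λ − 1/27). Setting this equal to -48/13:
  -4/9·λ = -48/13·(4/27·λ − 1/27)  ⇒  λ = 4/3
Then r = λ/(1−λ) = (4/3)/(-1/3) = -4. Check: with r = -4, W = (4/3, 0) and [WYJ]:[HJK] = -48/13 as required.

r = -4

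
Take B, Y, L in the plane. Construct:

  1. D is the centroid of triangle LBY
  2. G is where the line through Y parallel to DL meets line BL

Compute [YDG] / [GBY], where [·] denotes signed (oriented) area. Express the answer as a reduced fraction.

Assign B = (0, 0), Y = (1, 0), L = (0, 1) — the answer is frame-independent, so this choice is without loss of generality.
1. D is the centroid of triangle LBY ⇒ D = (1/3, 1/3)
2. G is where the line through Y parallel to DL meets line BL ⇒ G = (0, 2)
2·[YDG] = -1, 2·[GBY] = 2
[YDG]:[GBY] = -1:2 = -1/2

[YDG]:[GBY] = -1/2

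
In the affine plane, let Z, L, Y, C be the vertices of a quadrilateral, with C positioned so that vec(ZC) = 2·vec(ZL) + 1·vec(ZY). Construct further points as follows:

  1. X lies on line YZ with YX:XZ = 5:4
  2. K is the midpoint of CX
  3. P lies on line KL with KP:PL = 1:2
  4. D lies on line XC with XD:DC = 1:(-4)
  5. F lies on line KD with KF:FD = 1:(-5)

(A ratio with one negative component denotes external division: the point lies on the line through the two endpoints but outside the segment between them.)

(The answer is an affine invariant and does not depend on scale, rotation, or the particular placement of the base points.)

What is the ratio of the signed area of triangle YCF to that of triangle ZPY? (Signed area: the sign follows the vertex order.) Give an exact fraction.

[YCF]:[ZPY] = -35/108

Work in coordinates with Z = (0, 0), L = (1, 0), Y = (0, 1), C = (2, 1).
1. X lies on line YZ with YX:XZ = 5:4 ⇒ X = (0, 4/9)
2. K is the midpoint of CX ⇒ K = (1, 13/18)
3. P lies on line KL with KP:PL = 1:2 ⇒ P = (1, 13/27)
4. D lies on line XC with XD:DC = 1:(-4) ⇒ D = (-2/3, 7/27)
5. F lies on line KD with KF:FD = 1:(-5) ⇒ F = (17/12, 181/216)
2·[YCF] = -35/108, 2·[ZPY] = 1
[YCF]:[ZPY] = -35/108:1 = -35/108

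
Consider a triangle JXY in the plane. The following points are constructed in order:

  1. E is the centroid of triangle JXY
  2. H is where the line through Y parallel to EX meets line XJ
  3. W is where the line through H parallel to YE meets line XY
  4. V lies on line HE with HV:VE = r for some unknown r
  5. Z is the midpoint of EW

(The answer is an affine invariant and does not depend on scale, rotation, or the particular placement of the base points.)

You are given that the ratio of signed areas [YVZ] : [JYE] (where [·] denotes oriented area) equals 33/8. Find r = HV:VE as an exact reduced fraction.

r = 1/3

Assign J = (0, 0), X = (1, 0), Y = (0, 1) — the answer is frame-independent, so this choice is without loss of generality.
1. E is the centroid of triangle JXY ⇒ E = (1/3, 1/3)
2. H is where the line through Y parallel to EX meets line XJ ⇒ H = (2, 0)
3. W is where the line through H parallel to YE meets line XY ⇒ W = (3, -2)
4. With HV:VE = r, write λ = r/(r+1) so V = H + λ·(E−H); V is affine-linear in λ
5. Z is the midpoint of EW ⇒ Z = (5/3, -5/6)
Every point depending on V is an affine combination of V and λ-independent points, so each such coordinate is linear in λ; the λ² term in each signed area is a multiple of (E−H)×(E−H) = 0, so 2·[YVZ] and 2·[JYE] are each linear in λ. Evaluating at λ=0 and λ=1:
  2·[YVZ] = 5/2·λ − 2,   2·[JYE] = -1/3
So [YVZ]:[JYE] = (5/2·λ − 2) / (-1/3). Setting this equal to 33/8:
  5/2·λ − 2 = 33/8·(-1/3)  ⇒  λ = 1/4
Then r = λ/(1−λ) = (1/4)/(3/4) = 1/3. Check: with r = 1/3, V = (19/12, 1/12) and [YVZ]:[JYE] = 33/8 as required.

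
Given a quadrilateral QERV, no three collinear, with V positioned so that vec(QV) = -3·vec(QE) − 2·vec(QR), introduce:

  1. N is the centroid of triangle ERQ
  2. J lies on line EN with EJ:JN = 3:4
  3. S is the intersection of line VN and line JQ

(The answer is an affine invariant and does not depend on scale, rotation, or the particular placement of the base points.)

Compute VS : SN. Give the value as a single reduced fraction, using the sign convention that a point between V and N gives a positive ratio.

VS:SN = 21/4

Choose coordinates Q = (0, 0), E = (1, 0), R = (0, 1), V = (-3, -2).
1. N is the centroid of triangle ERQ ⇒ N = (1/3, 1/3)
2. J lies on line EN with EJ:JN = 3:4 ⇒ J = (5/7, 1/7)
3. S is the intersection of line VN and line JQ ⇒ S = (-1/5, -1/25)
S = V + t·(N−V) with t = 21/25, so VS:SN = t:(1−t) = 21/25:4/25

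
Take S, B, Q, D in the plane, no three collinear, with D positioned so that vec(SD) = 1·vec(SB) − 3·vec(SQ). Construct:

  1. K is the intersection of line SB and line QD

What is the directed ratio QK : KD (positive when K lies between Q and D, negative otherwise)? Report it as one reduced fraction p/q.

Set S = (0, 0), B = (1, 0), Q = (0, 1), D = (1, -3); any affine frame gives the same invariant.
1. K is the intersection of line SB and line QD ⇒ K = (1/4, 0)
K = Q + t·(D−Q) with t = 1/4, so QK:KD = t:(1−t) = 1/4:3/4

QK:KD = 1/3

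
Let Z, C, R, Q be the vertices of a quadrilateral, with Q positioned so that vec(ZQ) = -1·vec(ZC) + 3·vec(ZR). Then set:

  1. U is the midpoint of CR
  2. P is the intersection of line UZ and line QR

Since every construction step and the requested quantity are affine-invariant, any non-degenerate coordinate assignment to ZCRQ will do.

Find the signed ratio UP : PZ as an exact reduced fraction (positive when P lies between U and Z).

UP:PZ = 1/2

Work in coordinates with Z = (0, 0), C = (1, 0), R = (0, 1), Q = (-1, 3).
1. U is the midpoint of CR ⇒ U = (1/2, 1/2)
2. P is the intersection of line UZ and line QR ⇒ P = (1/3, 1/3)
P = U + t·(Z−U) with t = 1/3, so UP:PZ = t:(1−t) = 1/3:2/3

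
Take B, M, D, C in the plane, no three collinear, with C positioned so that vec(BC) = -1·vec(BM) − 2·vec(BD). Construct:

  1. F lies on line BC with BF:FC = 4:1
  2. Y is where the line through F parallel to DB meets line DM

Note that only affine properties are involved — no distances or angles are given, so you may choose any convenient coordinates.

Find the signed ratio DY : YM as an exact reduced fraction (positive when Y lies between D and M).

DY:YM = -4/9

Assign B = (0, 0), M = (1, 0), D = (0, 1), C = (-1, -2) — the answer is frame-independent, so this choice is without loss of generality.
1. F lies on line BC with BF:FC = 4:1 ⇒ F = (-4/5, -8/5)
2. Y is where the line through F parallel to DB meets line DM ⇒ Y = (-4/5, 9/5)
Y = D + t·(M−D) with t = -4/5, so DY:YM = t:(1−t) = -4/5:9/5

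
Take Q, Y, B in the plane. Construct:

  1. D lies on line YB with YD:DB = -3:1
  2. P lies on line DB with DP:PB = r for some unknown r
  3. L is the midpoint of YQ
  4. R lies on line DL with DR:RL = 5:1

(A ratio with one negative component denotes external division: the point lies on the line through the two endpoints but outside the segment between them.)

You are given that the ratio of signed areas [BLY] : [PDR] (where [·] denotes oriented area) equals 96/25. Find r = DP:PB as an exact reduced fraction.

r = 5/3

Choose coordinates Q = (0, 0), Y = (1, 0), B = (0, 1).
1. D lies on line YB with YD:DB = -3:1 ⇒ D = (-1/2, 3/2)
2. With DP:PB = r, write λ = r/(r+1) so P = D + λ·(B−D); P is affine-linear in λ
3. L is the midpoint of YQ ⇒ L = (1/2, 0)
4. R lies on line DL with DR:RL = 5:1 ⇒ R = (1/3, 1/4)
Every point depending on P is an affine combination of P and λ-independent points, so each such coordinate is linear in λ; the λ² term in each signed area is a multiple of (B−D)×(B−D) = 0, so 2·[BLY] and 2·[PDR] are each linear in λ. Evaluating at λ=0 and λ=1:
  2·[BLY] = 1/2,   2·[PDR] = 5/24·λ
So [BLY]:[PDR] = (1/2) / (5/24·λ). Setting this equal to 96/25:
  1/2 = 96/25·(5/24·λ)  ⇒  λ = 5/8
Then r = λ/(1−λ) = (5/8)/(3/8) = 5/3. Check: with r = 5/3, P = (-3/16, 19/16) and [BLY]:[PDR] = 96/25 as required.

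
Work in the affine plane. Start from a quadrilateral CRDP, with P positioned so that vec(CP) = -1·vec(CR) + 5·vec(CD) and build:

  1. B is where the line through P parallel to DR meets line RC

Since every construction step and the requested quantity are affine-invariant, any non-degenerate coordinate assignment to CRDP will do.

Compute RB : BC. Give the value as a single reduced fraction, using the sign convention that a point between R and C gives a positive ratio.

Assign C = (0, 0), R = (1, 0), D = (0, 1), P = (-1, 5) — the answer is frame-independent, so this choice is without loss of generality.
1. B is where the line through P parallel to DR meets line RC ⇒ B = (4, 0)
B = R + t·(C−R) with t = -3, so RB:BC = t:(1−t) = -3:4

RB:BC = -3/4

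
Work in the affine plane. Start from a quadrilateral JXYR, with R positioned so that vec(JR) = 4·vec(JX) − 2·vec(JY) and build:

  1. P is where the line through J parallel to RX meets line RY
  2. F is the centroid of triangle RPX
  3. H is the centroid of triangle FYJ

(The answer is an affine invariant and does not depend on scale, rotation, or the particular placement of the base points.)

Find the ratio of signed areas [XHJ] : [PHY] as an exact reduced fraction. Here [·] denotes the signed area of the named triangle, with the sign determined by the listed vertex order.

Assign J = (0, 0), X = (1, 0), Y = (0, 1), R = (4, -2) — the answer is frame-independent, so this choice is without loss of generality.
1. P is where the line through J parallel to RX meets line RY ⇒ P = (12, -8)
2. F is the centroid of triangle RPX ⇒ F = (17/3, -10/3)
3. H is the centroid of triangle FYJ ⇒ H = (17/9, -7/9)
2·[XHJ] = -7/9, 2·[PHY] = -13/3
[XHJ]:[PHY] = -7/9:-13/3 = 7/39

[XHJ]:[PHY] = 7/39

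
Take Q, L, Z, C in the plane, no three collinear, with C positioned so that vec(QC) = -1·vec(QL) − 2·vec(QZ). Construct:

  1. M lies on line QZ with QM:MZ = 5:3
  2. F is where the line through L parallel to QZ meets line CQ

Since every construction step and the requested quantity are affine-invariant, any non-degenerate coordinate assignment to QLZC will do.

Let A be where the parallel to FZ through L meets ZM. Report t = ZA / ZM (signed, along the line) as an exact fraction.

t = 16/3

Set Q = (0, 0), L = (1, 0), Z = (0, 1), C = (-1, -2); any affine frame gives the same invariant.
1. M lies on line QZ with QM:MZ = 5:3 ⇒ M = (0, 5/8)
2. F is where the line through L parallel to QZ meets line CQ ⇒ F = (1, 2)
through L parallel to FZ: direction (-1, -1); meets ZM at A = (0, -1)
A = Z + t·(M−Z) with t = 16/3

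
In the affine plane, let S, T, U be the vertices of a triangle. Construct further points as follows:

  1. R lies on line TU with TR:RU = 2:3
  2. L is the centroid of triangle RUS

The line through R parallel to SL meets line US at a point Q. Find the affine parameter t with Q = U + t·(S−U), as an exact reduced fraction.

t = 2

Work in coordinates with S = (0, 0), T = (1, 0), U = (0, 1).
1. R lies on line TU with TR:RU = 2:3 ⇒ R = (3/5, 2/5)
2. L is the centroid of triangle RUS ⇒ L = (1/5, 7/15)
through R parallel to SL: direction (1/5, 7/15); meets US at Q = (0, -1)
Q = U + t·(S−U) with t = 2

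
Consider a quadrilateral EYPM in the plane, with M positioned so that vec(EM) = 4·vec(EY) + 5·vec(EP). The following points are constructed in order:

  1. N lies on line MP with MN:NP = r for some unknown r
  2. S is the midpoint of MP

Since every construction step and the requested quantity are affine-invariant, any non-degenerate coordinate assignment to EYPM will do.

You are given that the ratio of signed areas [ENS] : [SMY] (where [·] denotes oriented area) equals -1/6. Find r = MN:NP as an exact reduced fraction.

r = 1/2

Choose coordinates E = (0, 0), Y = (1, 0), P = (0, 1), M = (4, 5).
1. With MN:NP = r, write λ = r/(r+1) so N = M + λ·(P−M); N is affine-linear in λ
2. S is the midpoint of MP ⇒ S = (2, 3)
Every point depending on N is an affine combination of N and λ-independent points, so each such coordinate is linear in λ; the λ² term in each signed area is a multiple of (P−M)×(P−M) = 0, so 2·[ENS] and 2·[SMY] are each linear in λ. Evaluating at λ=0 and λ=1:
  2·[ENS] = -4·λ + 2,   2·[SMY] = -4
So [ENS]:[SMY] = (-4·λ + 2) / (-4). Setting this equal to -1/6:
  -4·λ + 2 = -1/6·(-4)  ⇒  λ = 1/3
Then r = λ/(1−λ) = (1/3)/(2/3) = 1/2. Check: with r = 1/2, N = (8/3, 11/3) and [ENS]:[SMY] = -1/6 as required.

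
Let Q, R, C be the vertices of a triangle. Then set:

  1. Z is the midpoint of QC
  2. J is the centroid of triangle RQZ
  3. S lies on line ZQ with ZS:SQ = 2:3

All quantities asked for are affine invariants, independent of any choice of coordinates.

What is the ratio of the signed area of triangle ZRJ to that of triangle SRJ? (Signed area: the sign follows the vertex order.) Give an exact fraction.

[ZRJ]:[SRJ] = 5

Set Q = (0, 0), R = (1, 0), C = (0, 1); any affine frame gives the same invariant.
1. Z is the midpoint of QC ⇒ Z = (0, 1/2)
2. J is the centroid of triangle RQZ ⇒ J = (1/3, 1/6)
3. S lies on line ZQ with ZS:SQ = 2:3 ⇒ S = (0, 3/10)
2·[ZRJ] = -1/6, 2·[SRJ] = -1/30
[ZRJ]:[SRJ] = -1/6:-1/30 = 5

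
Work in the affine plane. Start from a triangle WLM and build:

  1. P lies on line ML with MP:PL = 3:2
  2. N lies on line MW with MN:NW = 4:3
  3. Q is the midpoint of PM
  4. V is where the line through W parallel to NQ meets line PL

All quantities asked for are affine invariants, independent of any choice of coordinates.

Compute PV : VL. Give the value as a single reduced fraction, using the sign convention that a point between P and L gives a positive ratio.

PV:VL = -3/19

Choose coordinates W = (0, 0), L = (1, 0), M = (0, 1).
1. P lies on line ML with MP:PL = 3:2 ⇒ P = (3/5, 2/5)
2. N lies on line MW with MN:NW = 4:3 ⇒ N = (0, 3/7)
3. Q is the midpoint of PM ⇒ Q = (3/10, 7/10)
4. V is where the line through W parallel to NQ meets line PL ⇒ V = (21/40, 19/40)
V = P + t·(L−P) with t = -3/16, so PV:VL = t:(1−t) = -3/16:19/16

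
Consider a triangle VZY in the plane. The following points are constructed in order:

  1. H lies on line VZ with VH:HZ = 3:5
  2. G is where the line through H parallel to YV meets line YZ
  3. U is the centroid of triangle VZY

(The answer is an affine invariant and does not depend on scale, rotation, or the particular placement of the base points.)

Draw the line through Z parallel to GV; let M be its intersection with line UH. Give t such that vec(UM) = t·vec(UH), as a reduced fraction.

Work in coordinates with V = (0, 0), Z = (1, 0), Y = (0, 1).
1. H lies on line VZ with VH:HZ = 3:5 ⇒ H = (3/8, 0)
2. G is where the line through H parallel to YV meets line YZ ⇒ G = (3/8, 5/8)
3. U is the centroid of triangle VZY ⇒ U = (1/3, 1/3)
through Z parallel to GV: direction (-3/8, -5/8); meets UH at M = (14/29, -25/29)
M = U + t·(H−U) with t = 104/29

t = 104/29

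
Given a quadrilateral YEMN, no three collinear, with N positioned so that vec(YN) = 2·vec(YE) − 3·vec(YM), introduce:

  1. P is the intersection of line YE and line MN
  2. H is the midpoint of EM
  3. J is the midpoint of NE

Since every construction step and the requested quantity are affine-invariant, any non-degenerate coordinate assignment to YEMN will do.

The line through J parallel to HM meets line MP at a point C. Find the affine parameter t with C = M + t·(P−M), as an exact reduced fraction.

Assign Y = (0, 0), E = (1, 0), M = (0, 1), N = (2, -3) — the answer is frame-independent, so this choice is without loss of generality.
1. P is the intersection of line YE and line MN ⇒ P = (1/2, 0)
2. H is the midpoint of EM ⇒ H = (1/2, 1/2)
3. J is the midpoint of NE ⇒ J = (3/2, -3/2)
through J parallel to HM: direction (-1/2, 1/2); meets MP at C = (1, -1)
C = M + t·(P−M) with t = 2

t = 2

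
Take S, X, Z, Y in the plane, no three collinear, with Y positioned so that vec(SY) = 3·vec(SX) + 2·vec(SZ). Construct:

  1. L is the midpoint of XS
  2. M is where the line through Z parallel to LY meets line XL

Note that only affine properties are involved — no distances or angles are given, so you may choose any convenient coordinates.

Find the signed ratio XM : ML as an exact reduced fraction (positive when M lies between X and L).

XM:ML = -9/7

Assign S = (0, 0), X = (1, 0), Z = (0, 1), Y = (3, 2) — the answer is frame-independent, so this choice is without loss of generality.
1. L is the midpoint of XS ⇒ L = (1/2, 0)
2. M is where the line through Z parallel to LY meets line XL ⇒ M = (-5/4, 0)
M = X + t·(L−X) with t = 9/2, so XM:ML = t:(1−t) = 9/2:-7/2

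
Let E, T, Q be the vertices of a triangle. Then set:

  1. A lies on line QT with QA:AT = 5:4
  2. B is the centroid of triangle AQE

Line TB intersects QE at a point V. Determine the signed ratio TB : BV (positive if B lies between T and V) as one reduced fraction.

Work in coordinates with E = (0, 0), T = (1, 0), Q = (0, 1).
1. A lies on line QT with QA:AT = 5:4 ⇒ A = (5/9, 4/9)
2. B is the centroid of triangle AQE ⇒ B = (5/27, 13/27)
line TB meets QE at V = (0, 13/22)
B = T + t·(V−T) with t = 22/27, so TB:BV = 22/27:5/27

TB:BV = 22/5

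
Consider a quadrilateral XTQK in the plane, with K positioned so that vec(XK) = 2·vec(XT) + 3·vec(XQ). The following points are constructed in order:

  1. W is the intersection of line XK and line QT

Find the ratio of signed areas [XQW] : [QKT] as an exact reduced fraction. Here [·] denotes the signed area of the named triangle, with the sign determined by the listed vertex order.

[XQW]:[QKT] = 1/10

Choose coordinates X = (0, 0), T = (1, 0), Q = (0, 1), K = (2, 3).
1. W is the intersection of line XK and line QT ⇒ W = (2/5, 3/5)
2·[XQW] = -2/5, 2·[QKT] = -4
[XQW]:[QKT] = -2/5:-4 = 1/10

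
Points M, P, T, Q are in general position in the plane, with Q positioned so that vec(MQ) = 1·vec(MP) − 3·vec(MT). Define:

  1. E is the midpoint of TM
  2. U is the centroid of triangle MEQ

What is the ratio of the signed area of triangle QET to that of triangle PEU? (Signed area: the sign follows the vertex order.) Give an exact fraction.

[QET]:[PEU] = -3/7

Set M = (0, 0), P = (1, 0), T = (0, 1), Q = (1, -3); any affine frame gives the same invariant.
1. E is the midpoint of TM ⇒ E = (0, 1/2)
2. U is the centroid of triangle MEQ ⇒ U = (1/3, -5/6)
2·[QET] = -1/2, 2·[PEU] = 7/6
[QET]:[PEU] = -1/2:7/6 = -3/7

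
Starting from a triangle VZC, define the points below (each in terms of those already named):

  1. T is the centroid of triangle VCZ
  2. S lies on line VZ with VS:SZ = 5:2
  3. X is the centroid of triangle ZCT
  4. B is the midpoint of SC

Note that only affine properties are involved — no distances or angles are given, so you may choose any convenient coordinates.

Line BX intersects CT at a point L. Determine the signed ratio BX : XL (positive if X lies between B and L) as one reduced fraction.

Assign V = (0, 0), Z = (1, 0), C = (0, 1) — the answer is frame-independent, so this choice is without loss of generality.
1. T is the centroid of triangle VCZ ⇒ T = (1/3, 1/3)
2. S lies on line VZ with VS:SZ = 5:2 ⇒ S = (5/7, 0)
3. X is the centroid of triangle ZCT ⇒ X = (4/9, 4/9)
4. B is the midpoint of SC ⇒ B = (5/14, 1/2)
line BX meets CT at L = (1/5, 3/5)
X = B + t·(L−B) with t = -5/9, so BX:XL = -5/9:14/9

BX:XL = -5/14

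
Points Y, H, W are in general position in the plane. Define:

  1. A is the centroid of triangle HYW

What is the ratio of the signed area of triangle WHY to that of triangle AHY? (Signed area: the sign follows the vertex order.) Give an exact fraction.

[WHY]:[AHY] = 3

Assign Y = (0, 0), H = (1, 0), W = (0, 1) — the answer is frame-independent, so this choice is without loss of generality.
1. A is the centroid of triangle HYW ⇒ A = (1/3, 1/3)
2·[WHY] = -1, 2·[AHY] = -1/3
[WHY]:[AHY] = -1:-1/3 = 3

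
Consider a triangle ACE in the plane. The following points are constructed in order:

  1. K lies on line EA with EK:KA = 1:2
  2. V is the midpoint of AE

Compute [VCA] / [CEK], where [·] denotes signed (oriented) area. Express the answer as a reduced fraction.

Set A = (0, 0), C = (1, 0), E = (0, 1); any affine frame gives the same invariant.
1. K lies on line EA with EK:KA = 1:2 ⇒ K = (0, 2/3)
2. V is the midpoint of AE ⇒ V = (0, 1/2)
2·[VCA] = -1/2, 2·[CEK] = 1/3
[VCA]:[CEK] = -1/2:1/3 = -3/2

[VCA]:[CEK] = -3/2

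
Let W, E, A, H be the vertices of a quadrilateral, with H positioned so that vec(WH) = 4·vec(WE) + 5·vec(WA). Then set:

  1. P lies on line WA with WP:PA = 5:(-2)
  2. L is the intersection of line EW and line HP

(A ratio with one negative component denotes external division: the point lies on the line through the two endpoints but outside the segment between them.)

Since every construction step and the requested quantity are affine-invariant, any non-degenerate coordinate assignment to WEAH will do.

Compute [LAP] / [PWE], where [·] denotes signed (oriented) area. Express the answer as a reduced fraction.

[LAP]:[PWE] = 4/5

Choose coordinates W = (0, 0), E = (1, 0), A = (0, 1), H = (4, 5).
1. P lies on line WA with WP:PA = 5:(-2) ⇒ P = (0, 5/3)
2. L is the intersection of line EW and line HP ⇒ L = (-2, 0)
2·[LAP] = 4/3, 2·[PWE] = 5/3
[LAP]:[PWE] = 4/3:5/3 = 4/5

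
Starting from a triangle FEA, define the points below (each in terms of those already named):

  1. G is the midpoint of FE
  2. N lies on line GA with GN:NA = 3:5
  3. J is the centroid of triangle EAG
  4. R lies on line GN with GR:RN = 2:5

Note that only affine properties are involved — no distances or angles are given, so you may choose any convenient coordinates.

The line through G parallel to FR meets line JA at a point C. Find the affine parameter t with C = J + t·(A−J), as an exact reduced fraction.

Set F = (0, 0), E = (1, 0), A = (0, 1); any affine frame gives the same invariant.
1. G is the midpoint of FE ⇒ G = (1/2, 0)
2. N lies on line GA with GN:NA = 3:5 ⇒ N = (5/16, 3/8)
3. J is the centroid of triangle EAG ⇒ J = (1/2, 1/3)
4. R lies on line GN with GR:RN = 2:5 ⇒ R = (25/56, 3/28)
through G parallel to FR: direction (25/56, 3/28); meets JA at C = (42/59, 3/59)
C = J + t·(A−J) with t = -25/59

t = -25/59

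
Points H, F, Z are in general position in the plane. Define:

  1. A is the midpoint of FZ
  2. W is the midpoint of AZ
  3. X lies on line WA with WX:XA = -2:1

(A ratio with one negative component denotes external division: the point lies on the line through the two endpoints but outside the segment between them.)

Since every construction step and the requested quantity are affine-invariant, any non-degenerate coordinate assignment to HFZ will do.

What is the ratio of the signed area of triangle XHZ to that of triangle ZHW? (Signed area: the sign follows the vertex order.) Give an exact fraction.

Work in coordinates with H = (0, 0), F = (1, 0), Z = (0, 1).
1. A is the midpoint of FZ ⇒ A = (1/2, 1/2)
2. W is the midpoint of AZ ⇒ W = (1/4, 3/4)
3. X lies on line WA with WX:XA = -2:1 ⇒ X = (3/4, 1/4)
2·[XHZ] = -3/4, 2·[ZHW] = 1/4
[XHZ]:[ZHW] = -3/4:1/4 = -3

[XHZ]:[ZHW] = -3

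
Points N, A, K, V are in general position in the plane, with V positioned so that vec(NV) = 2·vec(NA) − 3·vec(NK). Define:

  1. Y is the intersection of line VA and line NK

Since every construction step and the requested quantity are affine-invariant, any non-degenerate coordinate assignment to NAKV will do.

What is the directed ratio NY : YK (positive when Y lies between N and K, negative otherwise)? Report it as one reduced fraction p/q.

NY:YK = -3/2

Assign N = (0, 0), A = (1, 0), K = (0, 1), V = (2, -3) — the answer is frame-independent, so this choice is without loss of generality.
1. Y is the intersection of line VA and line NK ⇒ Y = (0, 3)
Y = N + t·(K−N) with t = 3, so NY:YK = t:(1−t) = 3:-2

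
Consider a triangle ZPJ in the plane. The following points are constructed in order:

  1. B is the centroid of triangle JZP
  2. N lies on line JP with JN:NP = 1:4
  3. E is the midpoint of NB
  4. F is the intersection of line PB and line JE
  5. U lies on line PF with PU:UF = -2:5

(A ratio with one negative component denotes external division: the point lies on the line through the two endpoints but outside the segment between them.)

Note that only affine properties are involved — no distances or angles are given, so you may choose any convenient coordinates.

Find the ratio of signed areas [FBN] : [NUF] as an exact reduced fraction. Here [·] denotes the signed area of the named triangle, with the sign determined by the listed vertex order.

Choose coordinates Z = (0, 0), P = (1, 0), J = (0, 1).
1. B is the centroid of triangle JZP ⇒ B = (1/3, 1/3)
2. N lies on line JP with JN:NP = 1:4 ⇒ N = (1/5, 4/5)
3. E is the midpoint of NB ⇒ E = (4/15, 17/30)
4. F is the intersection of line PB and line JE ⇒ F = (4/9, 5/18)
5. U lies on line PF with PU:UF = -2:5 ⇒ U = (37/27, -5/27)
2·[FBN] = -2/45, 2·[NUF] = -10/27
[FBN]:[NUF] = -2/45:-10/27 = 3/25

[FBN]:[NUF] = 3/25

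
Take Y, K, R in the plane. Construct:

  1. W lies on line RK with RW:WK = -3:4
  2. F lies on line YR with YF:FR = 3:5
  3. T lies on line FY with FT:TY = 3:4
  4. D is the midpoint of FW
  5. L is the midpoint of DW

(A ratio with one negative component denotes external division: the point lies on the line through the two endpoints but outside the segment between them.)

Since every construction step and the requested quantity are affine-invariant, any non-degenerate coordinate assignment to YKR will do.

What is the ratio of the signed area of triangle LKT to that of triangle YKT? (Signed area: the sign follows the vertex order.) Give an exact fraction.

[LKT]:[YKT] = -179/16

Work in coordinates with Y = (0, 0), K = (1, 0), R = (0, 1).
1. W lies on line RK with RW:WK = -3:4 ⇒ W = (-3, 4)
2. F lies on line YR with YF:FR = 3:5 ⇒ F = (0, 3/8)
3. T lies on line FY with FT:TY = 3:4 ⇒ T = (0, 3/14)
4. D is the midpoint of FW ⇒ D = (-3/2, 35/16)
5. L is the midpoint of DW ⇒ L = (-9/4, 99/32)
2·[LKT] = -537/224, 2·[YKT] = 3/14
[LKT]:[YKT] = -537/224:3/14 = -179/16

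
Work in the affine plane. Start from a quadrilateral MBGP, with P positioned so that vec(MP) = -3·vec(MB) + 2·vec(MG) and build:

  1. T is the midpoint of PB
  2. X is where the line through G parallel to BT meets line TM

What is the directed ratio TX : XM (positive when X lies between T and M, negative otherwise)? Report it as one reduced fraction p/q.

TX:XM = -1/2

Choose coordinates M = (0, 0), B = (1, 0), G = (0, 1), P = (-3, 2).
1. T is the midpoint of PB ⇒ T = (-1, 1)
2. X is where the line through G parallel to BT meets line TM ⇒ X = (-2, 2)
X = T + t·(M−T) with t = -1, so TX:XM = t:(1−t) = -1:2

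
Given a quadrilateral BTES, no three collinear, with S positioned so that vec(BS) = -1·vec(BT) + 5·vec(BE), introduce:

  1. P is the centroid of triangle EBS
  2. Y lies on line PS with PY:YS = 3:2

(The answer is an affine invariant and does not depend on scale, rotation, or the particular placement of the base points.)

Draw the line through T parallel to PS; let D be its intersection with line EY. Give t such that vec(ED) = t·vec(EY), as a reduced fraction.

t = -7

Assign B = (0, 0), T = (1, 0), E = (0, 1), S = (-1, 5) — the answer is frame-independent, so this choice is without loss of generality.
1. P is the centroid of triangle EBS ⇒ P = (-1/3, 2)
2. Y lies on line PS with PY:YS = 3:2 ⇒ Y = (-11/15, 19/5)
through T parallel to PS: direction (-2/3, 3); meets EY at D = (77/15, -93/5)
D = E + t·(Y−E) with t = -7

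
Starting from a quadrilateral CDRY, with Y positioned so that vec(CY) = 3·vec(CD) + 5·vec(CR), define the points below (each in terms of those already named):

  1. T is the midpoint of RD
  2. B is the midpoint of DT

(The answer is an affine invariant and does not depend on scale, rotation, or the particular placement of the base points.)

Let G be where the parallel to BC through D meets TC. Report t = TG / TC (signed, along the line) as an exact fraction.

Choose coordinates C = (0, 0), D = (1, 0), R = (0, 1), Y = (3, 5).
1. T is the midpoint of RD ⇒ T = (1/2, 1/2)
2. B is the midpoint of DT ⇒ B = (3/4, 1/4)
through D parallel to BC: direction (-3/4, -1/4); meets TC at G = (-1/2, -1/2)
G = T + t·(C−T) with t = 2

t = 2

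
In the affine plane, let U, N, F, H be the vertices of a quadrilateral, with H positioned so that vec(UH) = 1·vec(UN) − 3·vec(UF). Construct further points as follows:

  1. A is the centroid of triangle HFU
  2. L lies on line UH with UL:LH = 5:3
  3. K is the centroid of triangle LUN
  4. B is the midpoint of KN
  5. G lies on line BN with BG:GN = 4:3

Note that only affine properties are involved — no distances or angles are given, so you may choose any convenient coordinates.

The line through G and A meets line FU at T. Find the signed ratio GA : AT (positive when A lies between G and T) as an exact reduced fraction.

GA:AT = 191/112

Choose coordinates U = (0, 0), N = (1, 0), F = (0, 1), H = (1, -3).
1. A is the centroid of triangle HFU ⇒ A = (1/3, -2/3)
2. L lies on line UH with UL:LH = 5:3 ⇒ L = (5/8, -15/8)
3. K is the centroid of triangle LUN ⇒ K = (13/24, -5/8)
4. B is the midpoint of KN ⇒ B = (37/48, -5/16)
5. G lies on line BN with BG:GN = 4:3 ⇒ G = (101/112, -15/112)
line GA meets FU at T = (0, -187/191)
A = G + t·(T−G) with t = 191/303, so GA:AT = 191/303:112/303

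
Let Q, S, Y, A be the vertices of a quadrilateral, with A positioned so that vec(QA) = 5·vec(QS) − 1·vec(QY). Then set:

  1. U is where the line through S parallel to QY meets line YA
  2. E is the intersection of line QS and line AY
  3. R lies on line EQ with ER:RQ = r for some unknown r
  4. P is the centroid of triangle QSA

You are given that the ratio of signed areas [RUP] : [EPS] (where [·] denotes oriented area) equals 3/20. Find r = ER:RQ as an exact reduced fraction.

Work in coordinates with Q = (0, 0), S = (1, 0), Y = (0, 1), A = (5, -1).
1. U is where the line through S parallel to QY meets line YA ⇒ U = (1, 3/5)
2. E is the intersection of line QS and line AY ⇒ E = (5/2, 0)
3. With ER:RQ = r, write λ = r/(r+1) so R = E + λ·(Q−E); R is affine-linear in λ
4. P is the centroid of triangle QSA ⇒ P = (2, -1/3)
Every point depending on R is an affine combination of R and λ-independent points, so each such coordinate is linear in λ; the λ² term in each signed area is a multiple of (Q−E)×(Q−E) = 0, so 2·[RUP] and 2·[EPS] are each linear in λ. Evaluating at λ=0 and λ=1:
  2·[RUP] = -7/3·λ + 4/5,   2·[EPS] = -1/2
So [RUP]:[EPS] = (-7/3·λ + 4/5) / (-1/2). Setting this equal to 3/20:
  -7/3·λ + 4/5 = 3/20·(-1/2)  ⇒  λ = 3/8
Then r = λ/(1−λ) = (3/8)/(5/8) = 3/5. Check: with r = 3/5, R = (25/16, 0) and [RUP]:[EPS] = 3/20 as required.

r = 3/5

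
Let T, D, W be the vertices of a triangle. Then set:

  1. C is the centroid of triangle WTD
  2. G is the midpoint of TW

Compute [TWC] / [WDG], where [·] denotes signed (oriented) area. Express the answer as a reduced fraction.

[TWC]:[WDG] = 2/3

Choose coordinates T = (0, 0), D = (1, 0), W = (0, 1).
1. C is the centroid of triangle WTD ⇒ C = (1/3, 1/3)
2. G is the midpoint of TW ⇒ G = (0, 1/2)
2·[TWC] = -1/3, 2·[WDG] = -1/2
[TWC]:[WDG] = -1/3:-1/2 = 2/3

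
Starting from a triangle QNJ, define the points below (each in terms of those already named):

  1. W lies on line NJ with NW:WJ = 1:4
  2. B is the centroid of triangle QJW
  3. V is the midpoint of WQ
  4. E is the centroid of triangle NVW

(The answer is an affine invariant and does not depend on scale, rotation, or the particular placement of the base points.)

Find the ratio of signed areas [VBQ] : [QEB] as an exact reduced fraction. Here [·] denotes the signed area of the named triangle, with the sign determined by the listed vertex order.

Work in coordinates with Q = (0, 0), N = (1, 0), J = (0, 1).
1. W lies on line NJ with NW:WJ = 1:4 ⇒ W = (4/5, 1/5)
2. B is the centroid of triangle QJW ⇒ B = (4/15, 2/5)
3. V is the midpoint of WQ ⇒ V = (2/5, 1/10)
4. E is the centroid of triangle NVW ⇒ E = (11/15, 1/10)
2·[VBQ] = 2/15, 2·[QEB] = 4/15
[VBQ]:[QEB] = 2/15:4/15 = 1/2

[VBQ]:[QEB] = 1/2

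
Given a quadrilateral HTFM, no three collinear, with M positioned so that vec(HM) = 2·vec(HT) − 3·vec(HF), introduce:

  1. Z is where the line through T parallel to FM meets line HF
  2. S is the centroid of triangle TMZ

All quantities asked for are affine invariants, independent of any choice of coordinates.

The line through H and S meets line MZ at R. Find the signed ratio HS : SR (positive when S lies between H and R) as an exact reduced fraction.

Assign H = (0, 0), T = (1, 0), F = (0, 1), M = (2, -3) — the answer is frame-independent, so this choice is without loss of generality.
1. Z is where the line through T parallel to FM meets line HF ⇒ Z = (0, 2)
2. S is the centroid of triangle TMZ ⇒ S = (1, -1/3)
line HS meets MZ at R = (12/13, -4/13)
S = H + t·(R−H) with t = 13/12, so HS:SR = 13/12:-1/12

HS:SR = -13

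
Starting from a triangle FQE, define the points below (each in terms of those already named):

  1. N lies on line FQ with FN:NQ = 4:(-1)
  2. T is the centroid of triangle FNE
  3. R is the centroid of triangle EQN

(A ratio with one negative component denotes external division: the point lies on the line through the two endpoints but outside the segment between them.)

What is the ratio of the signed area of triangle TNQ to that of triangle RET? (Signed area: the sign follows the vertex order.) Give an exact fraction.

[TNQ]:[RET] = -1/2

Assign F = (0, 0), Q = (1, 0), E = (0, 1) — the answer is frame-independent, so this choice is without loss of generality.
1. N lies on line FQ with FN:NQ = 4:(-1) ⇒ N = (4/3, 0)
2. T is the centroid of triangle FNE ⇒ T = (4/9, 1/3)
3. R is the centroid of triangle EQN ⇒ R = (7/9, 1/3)
2·[TNQ] = -1/9, 2·[RET] = 2/9
[TNQ]:[RET] = -1/9:2/9 = -1/2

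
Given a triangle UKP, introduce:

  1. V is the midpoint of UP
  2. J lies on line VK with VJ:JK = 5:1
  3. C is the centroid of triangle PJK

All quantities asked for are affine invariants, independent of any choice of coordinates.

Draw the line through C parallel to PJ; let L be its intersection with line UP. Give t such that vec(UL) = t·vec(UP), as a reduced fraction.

Work in coordinates with U = (0, 0), K = (1, 0), P = (0, 1).
1. V is the midpoint of UP ⇒ V = (0, 1/2)
2. J lies on line VK with VJ:JK = 5:1 ⇒ J = (5/6, 1/12)
3. C is the centroid of triangle PJK ⇒ C = (11/18, 13/36)
through C parallel to PJ: direction (5/6, -11/12); meets UP at L = (0, 31/30)
L = U + t·(P−U) with t = 31/30

t = 31/30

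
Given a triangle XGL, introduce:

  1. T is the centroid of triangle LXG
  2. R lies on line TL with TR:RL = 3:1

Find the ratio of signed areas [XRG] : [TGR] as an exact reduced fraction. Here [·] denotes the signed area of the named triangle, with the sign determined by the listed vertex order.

Assign X = (0, 0), G = (1, 0), L = (0, 1) — the answer is frame-independent, so this choice is without loss of generality.
1. T is the centroid of triangle LXG ⇒ T = (1/3, 1/3)
2. R lies on line TL with TR:RL = 3:1 ⇒ R = (1/12, 5/6)
2·[XRG] = -5/6, 2·[TGR] = 1/4
[XRG]:[TGR] = -5/6:1/4 = -10/3

[XRG]:[TGR] = -10/3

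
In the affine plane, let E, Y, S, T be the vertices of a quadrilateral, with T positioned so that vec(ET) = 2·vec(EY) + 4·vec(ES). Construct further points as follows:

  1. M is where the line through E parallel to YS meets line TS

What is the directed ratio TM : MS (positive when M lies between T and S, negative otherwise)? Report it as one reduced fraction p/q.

TM:MS = -6

Set E = (0, 0), Y = (1, 0), S = (0, 1), T = (2, 4); any affine frame gives the same invariant.
1. M is where the line through E parallel to YS meets line TS ⇒ M = (-2/5, 2/5)
M = T + t·(S−T) with t = 6/5, so TM:MS = t:(1−t) = 6/5:-1/5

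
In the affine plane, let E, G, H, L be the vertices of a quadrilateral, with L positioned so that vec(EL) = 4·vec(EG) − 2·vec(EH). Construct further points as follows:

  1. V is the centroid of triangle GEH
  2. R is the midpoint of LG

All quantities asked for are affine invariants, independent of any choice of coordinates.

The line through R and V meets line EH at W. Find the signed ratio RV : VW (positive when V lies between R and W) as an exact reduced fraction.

RV:VW = 13/2

Set E = (0, 0), G = (1, 0), H = (0, 1), L = (4, -2); any affine frame gives the same invariant.
1. V is the centroid of triangle GEH ⇒ V = (1/3, 1/3)
2. R is the midpoint of LG ⇒ R = (5/2, -1)
line RV meets EH at W = (0, 7/13)
V = R + t·(W−R) with t = 13/15, so RV:VW = 13/15:2/15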